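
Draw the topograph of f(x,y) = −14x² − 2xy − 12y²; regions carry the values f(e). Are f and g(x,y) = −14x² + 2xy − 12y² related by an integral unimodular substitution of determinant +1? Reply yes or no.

D₁ = -668, D₂ = -668
f is negative-definite; reduce −f:
−f: flip: (14,2,12)→(12,-2,14)
−f: reduced (well bottom): (12,-2,14) with a≤c, −a<b≤a
flip sign back: reduced form of f is (-12,2,-14)
g is negative-definite; reduce −g:
−g: flip: (14,-2,12)→(12,2,14)
−g: reduced (well bottom): (12,2,14) with a≤c, −a<b≤a
flip sign back: reduced form of g is (-12,-2,-14)
reduced forms (-12, 2, -14) vs (-12, -2, -14) ⇒ inequivalent

no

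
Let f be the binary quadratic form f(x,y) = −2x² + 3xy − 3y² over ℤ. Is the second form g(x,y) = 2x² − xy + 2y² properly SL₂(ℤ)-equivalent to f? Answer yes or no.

D₁ = -15, D₂ = -15
f is negative-definite; reduce −f:
−f: translate: b→1 (≡-3 mod 4), so (2,-3,3)→(2,1,2)
−f: reduced (well bottom): (2,1,2) with a≤c, −a<b≤a
flip sign back: reduced form of f is (-2,-1,-2)
g: flip: (2,-1,2)→(2,1,2)
g: reduced (well bottom): (2,1,2) with a≤c, −a<b≤a
reduced forms (-2, -1, -2) vs (2, 1, 2) ⇒ inequivalent

no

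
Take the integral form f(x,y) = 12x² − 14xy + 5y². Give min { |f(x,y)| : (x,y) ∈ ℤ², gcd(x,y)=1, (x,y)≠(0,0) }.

translate: b→10 (≡-14 mod 24), so (12,-14,5)→(12,10,3)
flip: (12,10,3)→(3,-10,12)
translate: b→2 (≡-10 mod 6), so (3,-10,12)→(3,2,4)
reduced (well bottom): (3,2,4) with a≤c, −a<b≤a
well minimum = a = 3

3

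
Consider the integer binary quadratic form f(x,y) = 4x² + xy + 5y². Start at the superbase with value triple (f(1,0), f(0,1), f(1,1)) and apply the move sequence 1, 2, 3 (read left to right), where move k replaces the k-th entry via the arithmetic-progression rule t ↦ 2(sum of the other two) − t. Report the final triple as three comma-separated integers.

start (4,5,10) = (f(1,0),f(0,1),f(1,1))
replace slot 1: 2·(5+10) − 4 = 26 → (26,5,10)
replace slot 2: 2·(26+10) − 5 = 67 → (26,67,10)
replace slot 3: 2·(26+67) − 10 = 176 → (26,67,176)

26,67,176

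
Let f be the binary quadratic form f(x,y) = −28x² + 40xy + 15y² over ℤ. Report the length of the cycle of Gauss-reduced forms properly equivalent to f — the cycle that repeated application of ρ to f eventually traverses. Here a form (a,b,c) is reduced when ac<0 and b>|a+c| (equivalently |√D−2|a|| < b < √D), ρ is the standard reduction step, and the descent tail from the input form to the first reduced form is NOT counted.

D = 3280, ⌊√D⌋ = 57
river: ρ → (15,50,-13)
river: ρ → (-13,54,7)
river: ρ → (7,44,-48)
river: ρ → (-48,52,3)
river: ρ → (3,56,-12)
river: ρ → (-12,40,35)
river: ρ → (35,30,-17)
river: ρ → (-17,38,27)
river: ρ → (27,16,-28)
river: ρ → (-28,40,15)
ρ-cycle length = 10 (tail of 0 descent steps not counted)

10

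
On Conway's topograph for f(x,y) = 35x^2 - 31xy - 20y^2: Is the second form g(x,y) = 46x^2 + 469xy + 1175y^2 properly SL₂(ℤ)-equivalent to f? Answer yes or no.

D₁ = 3761, D₂ = 3761
river cycle of f (length 118): (-20, 31, 35), (35, 39, -16), (-16, 57, 8), (8, 55, -23), (-23, 37, 26), (26, 15, -34), (-34, 53, 7), (7, 59, -10), (-10, 61, 1), (1, 61, -10), … (108 more)
river cycle of g (length 118): (-20, 31, 35), (35, 39, -16), (-16, 57, 8), (8, 55, -23), (-23, 37, 26), (26, 15, -34), (-34, 53, 7), (7, 59, -10), (-10, 61, 1), (1, 61, -10), … (108 more)
cycles coincide ⇒ equivalent

yes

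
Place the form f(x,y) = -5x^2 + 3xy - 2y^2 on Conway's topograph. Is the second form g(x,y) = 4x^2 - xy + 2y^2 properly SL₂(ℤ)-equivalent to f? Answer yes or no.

D₁ = -31, D₂ = -31
f is negative-definite; reduce −f:
−f: flip: (5,-3,2)→(2,3,5)
−f: translate: b→-1 (≡3 mod 4), so (2,3,5)→(2,-1,4)
−f: reduced (well bottom): (2,-1,4) with a≤c, −a<b≤a
flip sign back: reduced form of f is (-2,1,-4)
g: flip: (4,-1,2)→(2,1,4)
g: reduced (well bottom): (2,1,4) with a≤c, −a<b≤a
reduced forms (-2, 1, -4) vs (2, 1, 4) ⇒ inequivalent

no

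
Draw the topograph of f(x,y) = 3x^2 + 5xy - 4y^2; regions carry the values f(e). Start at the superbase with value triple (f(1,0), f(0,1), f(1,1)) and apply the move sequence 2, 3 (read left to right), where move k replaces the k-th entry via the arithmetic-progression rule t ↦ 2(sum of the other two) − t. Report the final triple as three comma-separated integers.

start (3,-4,4) = (f(1,0),f(0,1),f(1,1))
replace slot 2: 2·(3+4) − (-4) = 18 → (3,18,4)
replace slot 3: 2·(3+18) − 4 = 38 → (3,18,38)

3,18,38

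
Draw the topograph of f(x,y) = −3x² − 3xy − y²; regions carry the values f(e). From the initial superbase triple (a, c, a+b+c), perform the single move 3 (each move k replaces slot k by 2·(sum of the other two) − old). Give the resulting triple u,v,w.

start (-3,-1,-7) = (f(1,0),f(0,1),f(1,1))
replace slot 3: 2·((-3)+(-1)) − (-7) = -1 → (-3,-1,-1)

-3,-1,-1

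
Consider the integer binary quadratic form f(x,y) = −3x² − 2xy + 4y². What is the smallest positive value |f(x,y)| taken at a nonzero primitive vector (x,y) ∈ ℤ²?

descent: ρ → (4,2,-3)  [lands on river]
river: ρ → (-3,4,3)
river: ρ → (3,2,-4)
river: ρ → (-4,6,1)
river: ρ → (1,6,-4)
river: ρ → (-4,2,3)
river: ρ → (3,4,-3)
river: ρ → (-3,2,4)
river: ρ → (4,6,-1)
river: ρ → (-1,6,4)
closes: descent 1, river 10
min |a| on river = 1

1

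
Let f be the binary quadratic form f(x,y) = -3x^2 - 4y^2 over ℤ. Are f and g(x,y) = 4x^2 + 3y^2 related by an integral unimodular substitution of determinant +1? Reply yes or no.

D₁ = -48, D₂ = -48
f is negative-definite; reduce −f:
−f: reduced (well bottom): (3,0,4) with a≤c, −a<b≤a
flip sign back: reduced form of f is (-3,0,-4)
g: flip: (4,0,3)→(3,0,4)
g: reduced (well bottom): (3,0,4) with a≤c, −a<b≤a
reduced forms (-3, 0, -4) vs (3, 0, 4) ⇒ inequivalent

no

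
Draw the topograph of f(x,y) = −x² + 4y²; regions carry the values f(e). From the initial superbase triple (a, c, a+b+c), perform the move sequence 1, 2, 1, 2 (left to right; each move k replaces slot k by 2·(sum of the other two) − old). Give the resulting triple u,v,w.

start (-1,4,3) = (f(1,0),f(0,1),f(1,1))
replace slot 1: 2·(4+3) − (-1) = 15 → (15,4,3)
replace slot 2: 2·(15+3) − 4 = 32 → (15,32,3)
replace slot 1: 2·(32+3) − 15 = 55 → (55,32,3)
replace slot 2: 2·(55+3) − 32 = 84 → (55,84,3)

55,84,3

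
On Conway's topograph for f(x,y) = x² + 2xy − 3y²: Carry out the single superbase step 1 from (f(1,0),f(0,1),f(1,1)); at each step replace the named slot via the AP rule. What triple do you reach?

start (1,-3,0) = (f(1,0),f(0,1),f(1,1))
replace slot 1: 2·((-3)+0) − 1 = -7 → (-7,-3,0)

-7,-3,0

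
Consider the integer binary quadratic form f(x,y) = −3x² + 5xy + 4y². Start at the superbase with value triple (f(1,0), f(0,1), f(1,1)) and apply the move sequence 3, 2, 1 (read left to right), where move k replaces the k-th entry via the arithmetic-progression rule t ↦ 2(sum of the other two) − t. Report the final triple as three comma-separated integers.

start (-3,4,6) = (f(1,0),f(0,1),f(1,1))
replace slot 3: 2·((-3)+4) − 6 = -4 → (-3,4,-4)
replace slot 2: 2·((-3)+(-4)) − 4 = -18 → (-3,-18,-4)
replace slot 1: 2·((-18)+(-4)) − (-3) = -41 → (-41,-18,-4)

-41,-18,-4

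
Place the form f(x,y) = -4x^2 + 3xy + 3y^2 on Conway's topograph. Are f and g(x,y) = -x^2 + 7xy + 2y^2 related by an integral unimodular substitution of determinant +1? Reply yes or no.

D₁ = 57, D₂ = 57
river cycle of f (length 6): (3, 3, -4), (-4, 5, 2), (2, 7, -1), (-1, 7, 2), (2, 5, -4), (-4, 3, 3)
river cycle of g (length 6): (2, 5, -4), (-4, 3, 3), (3, 3, -4), (-4, 5, 2), (2, 7, -1), (-1, 7, 2)
cycles coincide ⇒ equivalent

yes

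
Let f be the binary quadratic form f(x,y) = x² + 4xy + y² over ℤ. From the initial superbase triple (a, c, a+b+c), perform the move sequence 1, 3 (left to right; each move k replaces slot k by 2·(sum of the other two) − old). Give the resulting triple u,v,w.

start (1,1,6) = (f(1,0),f(0,1),f(1,1))
replace slot 1: 2·(1+6) − 1 = 13 → (13,1,6)
replace slot 3: 2·(13+1) − 6 = 22 → (13,1,22)

13,1,22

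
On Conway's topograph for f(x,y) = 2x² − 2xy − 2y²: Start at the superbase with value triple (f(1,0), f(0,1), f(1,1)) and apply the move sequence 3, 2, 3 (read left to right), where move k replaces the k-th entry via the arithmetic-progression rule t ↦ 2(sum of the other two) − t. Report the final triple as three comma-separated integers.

start (2,-2,-2) = (f(1,0),f(0,1),f(1,1))
replace slot 3: 2·(2+(-2)) − (-2) = 2 → (2,-2,2)
replace slot 2: 2·(2+2) − (-2) = 10 → (2,10,2)
replace slot 3: 2·(2+10) − 2 = 22 → (2,10,22)

2,10,22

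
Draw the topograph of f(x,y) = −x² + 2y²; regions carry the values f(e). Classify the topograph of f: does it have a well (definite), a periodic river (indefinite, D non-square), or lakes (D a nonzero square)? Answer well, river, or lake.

D = b²−4ac = 0² − 4·(-1)·2 = 8
D > 0 non-square ⇒ indefinite ⇒ periodic river

river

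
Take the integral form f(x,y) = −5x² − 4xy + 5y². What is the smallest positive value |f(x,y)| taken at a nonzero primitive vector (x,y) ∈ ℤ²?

descent: ρ → (5,4,-5)  [lands on river]
river: ρ → (-5,6,4)
river: ρ → (4,10,-1)
river: ρ → (-1,10,4)
river: ρ → (4,6,-5)
river: ρ → (-5,4,5)
river: ρ → (5,6,-4)
river: ρ → (-4,10,1)
river: ρ → (1,10,-4)
river: ρ → (-4,6,5)
closes: descent 1, river 10
min |a| on river = 1

1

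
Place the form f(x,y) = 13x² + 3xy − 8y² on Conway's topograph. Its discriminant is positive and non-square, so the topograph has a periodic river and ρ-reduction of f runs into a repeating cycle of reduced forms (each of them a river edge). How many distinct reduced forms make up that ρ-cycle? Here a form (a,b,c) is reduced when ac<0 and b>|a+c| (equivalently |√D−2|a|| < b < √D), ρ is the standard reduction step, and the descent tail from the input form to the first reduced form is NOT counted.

D = 425, ⌊√D⌋ = 20
descent: ρ → (-8,13,8)  [lands on river]
river: ρ → (8,19,-2)
river: ρ → (-2,17,17)
river: ρ → (17,17,-2)
river: ρ → (-2,19,8)
river: ρ → (8,13,-8)
river: ρ → (-8,19,2)
river: ρ → (2,17,-17)
river: ρ → (-17,17,2)
river: ρ → (2,19,-8)
ρ-cycle length = 10 (tail of 1 descent step not counted)

10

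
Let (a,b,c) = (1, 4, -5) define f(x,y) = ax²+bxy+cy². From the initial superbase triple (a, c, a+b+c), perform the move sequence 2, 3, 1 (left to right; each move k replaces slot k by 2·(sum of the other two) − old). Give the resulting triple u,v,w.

start (1,-5,0) = (f(1,0),f(0,1),f(1,1))
replace slot 2: 2·(1+0) − (-5) = 7 → (1,7,0)
replace slot 3: 2·(1+7) − 0 = 16 → (1,7,16)
replace slot 1: 2·(7+16) − 1 = 45 → (45,7,16)

45,7,16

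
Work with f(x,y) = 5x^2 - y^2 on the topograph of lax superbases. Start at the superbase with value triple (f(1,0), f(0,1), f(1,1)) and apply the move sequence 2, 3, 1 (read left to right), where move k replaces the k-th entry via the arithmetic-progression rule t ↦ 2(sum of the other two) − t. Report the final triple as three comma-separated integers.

start (5,-1,4) = (f(1,0),f(0,1),f(1,1))
replace slot 2: 2·(5+4) − (-1) = 19 → (5,19,4)
replace slot 3: 2·(5+19) − 4 = 44 → (5,19,44)
replace slot 1: 2·(19+44) − 5 = 121 → (121,19,44)

121,19,44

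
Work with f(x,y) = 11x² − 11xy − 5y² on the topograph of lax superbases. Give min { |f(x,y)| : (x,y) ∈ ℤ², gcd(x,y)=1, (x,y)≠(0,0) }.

descent: ρ → (-5,11,11)  [lands on river]
river: ρ → (11,11,-5)
river: ρ → (-5,9,13)
river: ρ → (13,17,-1)
river: ρ → (-1,17,13)
river: ρ → (13,9,-5)
closes: descent 1, river 6
min |a| on river = 1

1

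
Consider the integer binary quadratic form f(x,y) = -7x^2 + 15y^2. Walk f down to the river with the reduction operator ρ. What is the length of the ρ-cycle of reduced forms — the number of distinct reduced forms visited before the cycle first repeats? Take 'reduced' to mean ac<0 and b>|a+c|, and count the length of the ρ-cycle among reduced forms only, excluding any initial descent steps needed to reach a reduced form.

D = 420, ⌊√D⌋ = 20
descent: ρ → (15,0,-7)
descent: ρ → (-7,14,8)  [lands on river]
river: ρ → (8,18,-3)
river: ρ → (-3,18,8)
river: ρ → (8,14,-7)
ρ-cycle length = 4 (tail of 2 descent steps not counted)

4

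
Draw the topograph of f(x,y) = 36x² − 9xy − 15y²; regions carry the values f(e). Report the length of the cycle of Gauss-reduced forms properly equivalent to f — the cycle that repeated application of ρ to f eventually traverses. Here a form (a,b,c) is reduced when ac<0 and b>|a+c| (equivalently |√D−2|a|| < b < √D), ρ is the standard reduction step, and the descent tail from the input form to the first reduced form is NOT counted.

D = 2241, ⌊√D⌋ = 47
descent: ρ → (-15,39,12)  [lands on river]
river: ρ → (12,33,-24)
river: ρ → (-24,15,21)
river: ρ → (21,27,-18)
river: ρ → (-18,45,3)
river: ρ → (3,45,-18)
river: ρ → (-18,27,21)
river: ρ → (21,15,-24)
river: ρ → (-24,33,12)
river: ρ → (12,39,-15)
river: ρ → (-15,21,30)
river: ρ → (30,39,-6)
river: ρ → (-6,45,9)
river: ρ → (9,45,-6)
river: ρ → (-6,39,30)
river: ρ → (30,21,-15)
ρ-cycle length = 16 (tail of 1 descent step not counted)

16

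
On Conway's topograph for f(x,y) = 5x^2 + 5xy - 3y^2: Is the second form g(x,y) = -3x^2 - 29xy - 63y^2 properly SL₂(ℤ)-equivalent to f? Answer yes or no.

D₁ = 85, D₂ = 85
river cycle of f (length 6): (-3, 7, 3), (3, 5, -5), (-5, 5, 3), (3, 7, -3), (-3, 5, 5), (5, 5, -3)
river cycle of g (length 6): (-3, 7, 3), (3, 5, -5), (-5, 5, 3), (3, 7, -3), (-3, 5, 5), (5, 5, -3)
cycles coincide ⇒ equivalent

yes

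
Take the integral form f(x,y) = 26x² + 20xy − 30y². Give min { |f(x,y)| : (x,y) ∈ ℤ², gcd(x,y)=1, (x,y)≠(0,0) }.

river: ρ → (-30,40,16)
river: ρ → (16,56,-6)
river: ρ → (-6,52,34)
river: ρ → (34,16,-24)
river: ρ → (-24,32,26)
river: ρ → (26,20,-30)
closes: descent 0, river 6
min |a| on river = 6

6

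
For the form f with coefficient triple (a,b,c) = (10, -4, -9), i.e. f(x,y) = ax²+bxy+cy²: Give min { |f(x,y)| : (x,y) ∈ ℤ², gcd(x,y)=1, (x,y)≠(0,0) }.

descent: ρ → (-9,4,10)  [lands on river]
river: ρ → (10,16,-3)
river: ρ → (-3,14,15)
river: ρ → (15,16,-2)
river: ρ → (-2,16,15)
river: ρ → (15,14,-3)
river: ρ → (-3,16,10)
river: ρ → (10,4,-9)
river: ρ → (-9,14,5)
river: ρ → (5,16,-6)
river: ρ → (-6,8,13)
river: ρ → (13,18,-1)
river: ρ → (-1,18,13)
river: ρ → (13,8,-6)
river: ρ → (-6,16,5)
river: ρ → (5,14,-9)
closes: descent 1, river 16
min |a| on river = 1

1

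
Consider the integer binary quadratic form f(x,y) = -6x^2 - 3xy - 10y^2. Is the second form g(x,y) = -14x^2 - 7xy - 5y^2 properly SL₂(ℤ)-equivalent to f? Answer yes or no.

D₁ = -231, D₂ = -231
f is negative-definite; reduce −f:
−f: reduced (well bottom): (6,3,10) with a≤c, −a<b≤a
flip sign back: reduced form of f is (-6,-3,-10)
g is negative-definite; reduce −g:
−g: flip: (14,7,5)→(5,-7,14)
−g: translate: b→3 (≡-7 mod 10), so (5,-7,14)→(5,3,12)
−g: reduced (well bottom): (5,3,12) with a≤c, −a<b≤a
flip sign back: reduced form of g is (-5,-3,-12)
reduced forms (-6, -3, -10) vs (-5, -3, -12) ⇒ inequivalent

no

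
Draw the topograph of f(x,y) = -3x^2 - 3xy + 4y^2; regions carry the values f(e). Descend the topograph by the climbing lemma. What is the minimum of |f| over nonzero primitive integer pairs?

descent: ρ → (4,3,-3)  [lands on river]
river: ρ → (-3,3,4)
river: ρ → (4,5,-2)
river: ρ → (-2,7,1)
river: ρ → (1,7,-2)
river: ρ → (-2,5,4)
closes: descent 1, river 6
min |a| on river = 1

1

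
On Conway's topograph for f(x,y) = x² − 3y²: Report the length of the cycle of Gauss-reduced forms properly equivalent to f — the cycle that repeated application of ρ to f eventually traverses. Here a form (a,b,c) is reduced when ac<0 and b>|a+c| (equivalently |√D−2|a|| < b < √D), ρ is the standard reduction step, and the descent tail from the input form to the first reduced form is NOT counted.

D = 12, ⌊√D⌋ = 3
descent: ρ → (-3,0,1)
descent: ρ → (1,2,-2)  [lands on river]
river: ρ → (-2,2,1)
ρ-cycle length = 2 (tail of 2 descent steps not counted)

2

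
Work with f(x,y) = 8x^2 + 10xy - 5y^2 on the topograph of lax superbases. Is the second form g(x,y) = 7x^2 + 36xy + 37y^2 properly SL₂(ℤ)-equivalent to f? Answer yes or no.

D₁ = 260, D₂ = 260
river cycle of f (length 10): (-5, 10, 8), (8, 6, -7), (-7, 8, 7), (7, 6, -8), (-8, 10, 5), (5, 10, -8), (-8, 6, 7), (7, 8, -7), (-7, 6, 8), (8, 10, -5)
river cycle of g (length 10): (7, 8, -7), (-7, 6, 8), (8, 10, -5), (-5, 10, 8), (8, 6, -7), (-7, 8, 7), (7, 6, -8), (-8, 10, 5), (5, 10, -8), (-8, 6, 7)
cycles coincide ⇒ equivalent

yes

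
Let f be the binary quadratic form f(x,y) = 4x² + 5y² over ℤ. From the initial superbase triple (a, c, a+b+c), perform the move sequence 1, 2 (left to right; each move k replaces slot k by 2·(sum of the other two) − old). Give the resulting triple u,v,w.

start (4,5,9) = (f(1,0),f(0,1),f(1,1))
replace slot 1: 2·(5+9) − 4 = 24 → (24,5,9)
replace slot 2: 2·(24+9) − 5 = 61 → (24,61,9)

24,61,9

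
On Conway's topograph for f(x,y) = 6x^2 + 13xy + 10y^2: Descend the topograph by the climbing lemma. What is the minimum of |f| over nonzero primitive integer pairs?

translate: b→1 (≡13 mod 12), so (6,13,10)→(6,1,3)
flip: (6,1,3)→(3,-1,6)
reduced (well bottom): (3,-1,6) with a≤c, −a<b≤a
well minimum = a = 3

3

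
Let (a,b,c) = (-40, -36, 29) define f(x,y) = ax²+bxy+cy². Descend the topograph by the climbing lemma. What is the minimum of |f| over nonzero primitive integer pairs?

descent: ρ → (29,36,-40)  [lands on river]
river: ρ → (-40,44,25)
river: ρ → (25,56,-28)
river: ρ → (-28,56,25)
river: ρ → (25,44,-40)
river: ρ → (-40,36,29)
river: ρ → (29,22,-47)
river: ρ → (-47,72,4)
river: ρ → (4,72,-47)
river: ρ → (-47,22,29)
closes: descent 1, river 10
min |a| on river = 4

4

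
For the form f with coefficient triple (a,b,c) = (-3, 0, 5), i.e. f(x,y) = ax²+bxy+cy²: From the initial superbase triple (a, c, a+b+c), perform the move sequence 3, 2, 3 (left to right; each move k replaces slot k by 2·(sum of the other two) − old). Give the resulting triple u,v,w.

start (-3,5,2) = (f(1,0),f(0,1),f(1,1))
replace slot 3: 2·((-3)+5) − 2 = 2 → (-3,5,2)
replace slot 2: 2·((-3)+2) − 5 = -7 → (-3,-7,2)
replace slot 3: 2·((-3)+(-7)) − 2 = -22 → (-3,-7,-22)

-3,-7,-22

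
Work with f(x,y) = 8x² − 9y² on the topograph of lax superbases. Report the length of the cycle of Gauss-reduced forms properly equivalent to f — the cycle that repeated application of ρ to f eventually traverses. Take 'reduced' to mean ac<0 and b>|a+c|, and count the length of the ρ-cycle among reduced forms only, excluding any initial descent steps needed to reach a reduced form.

D = 288, ⌊√D⌋ = 16
descent: ρ → (-9,0,8)
descent: ρ → (8,16,-1)  [lands on river]
river: ρ → (-1,16,8)
ρ-cycle length = 2 (tail of 2 descent steps not counted)

2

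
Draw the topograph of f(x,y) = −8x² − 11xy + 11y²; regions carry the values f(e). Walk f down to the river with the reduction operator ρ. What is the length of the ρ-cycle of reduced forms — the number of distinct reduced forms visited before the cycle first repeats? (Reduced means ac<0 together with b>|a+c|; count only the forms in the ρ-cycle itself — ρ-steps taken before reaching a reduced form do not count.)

D = 473, ⌊√D⌋ = 21
descent: ρ → (11,11,-8)  [lands on river]
river: ρ → (-8,21,1)
river: ρ → (1,21,-8)
river: ρ → (-8,11,11)
ρ-cycle length = 4 (tail of 1 descent step not counted)

4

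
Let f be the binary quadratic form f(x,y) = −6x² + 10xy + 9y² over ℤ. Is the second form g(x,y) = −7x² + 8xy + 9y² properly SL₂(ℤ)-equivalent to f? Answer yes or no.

D₁ = 316, D₂ = 316
river cycle of f (length 6): (9, 8, -7), (-7, 6, 10), (10, 14, -3), (-3, 16, 5), (5, 14, -6), (-6, 10, 9)
river cycle of g (length 6): (9, 10, -6), (-6, 14, 5), (5, 16, -3), (-3, 14, 10), (10, 6, -7), (-7, 8, 9)
cycles differ ⇒ inequivalent

no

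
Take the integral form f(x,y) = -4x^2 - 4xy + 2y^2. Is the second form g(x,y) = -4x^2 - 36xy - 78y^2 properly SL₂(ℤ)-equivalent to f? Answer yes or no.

D₁ = 48, D₂ = 48
river cycle of f (length 2): (2, 4, -4), (-4, 4, 2)
river cycle of g (length 2): (-4, 4, 2), (2, 4, -4)
cycles coincide ⇒ equivalent

yes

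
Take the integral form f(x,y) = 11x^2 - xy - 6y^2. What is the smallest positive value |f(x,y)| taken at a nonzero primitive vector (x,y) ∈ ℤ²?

descent: ρ → (-6,13,4)  [lands on river]
river: ρ → (4,11,-9)
river: ρ → (-9,7,6)
river: ρ → (6,5,-10)
river: ρ → (-10,15,1)
river: ρ → (1,15,-10)
river: ρ → (-10,5,6)
river: ρ → (6,7,-9)
river: ρ → (-9,11,4)
river: ρ → (4,13,-6)
river: ρ → (-6,11,6)
river: ρ → (6,13,-4)
river: ρ → (-4,11,9)
river: ρ → (9,7,-6)
river: ρ → (-6,5,10)
river: ρ → (10,15,-1)
river: ρ → (-1,15,10)
river: ρ → (10,5,-6)
river: ρ → (-6,7,9)
river: ρ → (9,11,-4)
river: ρ → (-4,13,6)
river: ρ → (6,11,-6)
closes: descent 1, river 22
min |a| on river = 1

1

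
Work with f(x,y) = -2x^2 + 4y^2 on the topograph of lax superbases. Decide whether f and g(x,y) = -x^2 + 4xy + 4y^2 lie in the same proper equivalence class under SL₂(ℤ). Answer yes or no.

D₁ = 32, D₂ = 32
river cycle of f (length 2): (-2, 4, 2), (2, 4, -2)
river cycle of g (length 2): (4, 4, -1), (-1, 4, 4)
cycles differ ⇒ inequivalent

no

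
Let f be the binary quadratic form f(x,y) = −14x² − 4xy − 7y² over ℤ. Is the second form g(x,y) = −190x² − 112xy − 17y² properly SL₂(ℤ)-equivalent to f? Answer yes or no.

D₁ = -376, D₂ = -376
f is negative-definite; reduce −f:
−f: flip: (14,4,7)→(7,-4,14)
−f: reduced (well bottom): (7,-4,14) with a≤c, −a<b≤a
flip sign back: reduced form of f is (-7,4,-14)
g is negative-definite; reduce −g:
−g: flip: (190,112,17)→(17,-112,190)
−g: translate: b→-10 (≡-112 mod 34), so (17,-112,190)→(17,-10,7)
−g: flip: (17,-10,7)→(7,10,17)
−g: translate: b→-4 (≡10 mod 14), so (7,10,17)→(7,-4,14)
−g: reduced (well bottom): (7,-4,14) with a≤c, −a<b≤a
flip sign back: reduced form of g is (-7,4,-14)
reduced forms (-7, 4, -14) vs (-7, 4, -14) ⇒ equivalent

yes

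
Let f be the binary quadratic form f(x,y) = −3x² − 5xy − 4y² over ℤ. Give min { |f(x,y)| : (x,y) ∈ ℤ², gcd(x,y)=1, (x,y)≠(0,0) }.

translate: b→-1 (≡5 mod 6), so (3,5,4)→(3,-1,2)
flip: (3,-1,2)→(2,1,3)
reduced (well bottom): (2,1,3) with a≤c, −a<b≤a
well minimum |f| = |-2| = 2 (negative-definite)

2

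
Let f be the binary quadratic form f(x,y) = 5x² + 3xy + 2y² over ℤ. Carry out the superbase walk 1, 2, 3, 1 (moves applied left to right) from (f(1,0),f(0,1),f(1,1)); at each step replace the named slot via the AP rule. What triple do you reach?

start (5,2,10) = (f(1,0),f(0,1),f(1,1))
replace slot 1: 2·(2+10) − 5 = 19 → (19,2,10)
replace slot 2: 2·(19+10) − 2 = 56 → (19,56,10)
replace slot 3: 2·(19+56) − 10 = 140 → (19,56,140)
replace slot 1: 2·(56+140) − 19 = 373 → (373,56,140)

373,56,140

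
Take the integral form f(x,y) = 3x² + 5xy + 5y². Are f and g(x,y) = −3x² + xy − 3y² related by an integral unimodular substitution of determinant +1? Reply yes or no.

D₁ = -35, D₂ = -35
f: translate: b→-1 (≡5 mod 6), so (3,5,5)→(3,-1,3)
f: flip: (3,-1,3)→(3,1,3)
f: reduced (well bottom): (3,1,3) with a≤c, −a<b≤a
g is negative-definite; reduce −g:
−g: flip: (3,-1,3)→(3,1,3)
−g: reduced (well bottom): (3,1,3) with a≤c, −a<b≤a
flip sign back: reduced form of g is (-3,-1,-3)
reduced forms (3, 1, 3) vs (-3, -1, -3) ⇒ inequivalent

no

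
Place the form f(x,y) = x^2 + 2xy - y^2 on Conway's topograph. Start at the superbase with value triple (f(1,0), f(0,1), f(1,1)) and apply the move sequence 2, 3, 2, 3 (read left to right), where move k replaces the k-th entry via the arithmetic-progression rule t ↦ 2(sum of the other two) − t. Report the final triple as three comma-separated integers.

start (1,-1,2) = (f(1,0),f(0,1),f(1,1))
replace slot 2: 2·(1+2) − (-1) = 7 → (1,7,2)
replace slot 3: 2·(1+7) − 2 = 14 → (1,7,14)
replace slot 2: 2·(1+14) − 7 = 23 → (1,23,14)
replace slot 3: 2·(1+23) − 14 = 34 → (1,23,34)

1,23,34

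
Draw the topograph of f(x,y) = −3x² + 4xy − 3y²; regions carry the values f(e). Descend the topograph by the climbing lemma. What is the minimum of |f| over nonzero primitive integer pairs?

translate: b→2 (≡-4 mod 6), so (3,-4,3)→(3,2,2)
flip: (3,2,2)→(2,-2,3)
translate: b→2 (≡-2 mod 4), so (2,-2,3)→(2,2,3)
reduced (well bottom): (2,2,3) with a≤c, −a<b≤a
well minimum |f| = |-2| = 2 (negative-definite)

2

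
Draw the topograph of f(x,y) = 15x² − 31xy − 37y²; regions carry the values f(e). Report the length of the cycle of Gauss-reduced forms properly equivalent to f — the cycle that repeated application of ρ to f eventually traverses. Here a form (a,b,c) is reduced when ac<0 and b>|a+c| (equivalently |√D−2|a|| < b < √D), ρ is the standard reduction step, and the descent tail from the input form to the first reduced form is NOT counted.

D = 3181, ⌊√D⌋ = 56
descent: ρ → (-37,31,15)  [lands on river]
river: ρ → (15,29,-39)
river: ρ → (-39,49,5)
river: ρ → (5,51,-29)
river: ρ → (-29,7,27)
river: ρ → (27,47,-9)
river: ρ → (-9,43,37)
river: ρ → (37,31,-15)
river: ρ → (-15,29,39)
river: ρ → (39,49,-5)
river: ρ → (-5,51,29)
river: ρ → (29,7,-27)
river: ρ → (-27,47,9)
river: ρ → (9,43,-37)
ρ-cycle length = 14 (tail of 1 descent step not counted)

14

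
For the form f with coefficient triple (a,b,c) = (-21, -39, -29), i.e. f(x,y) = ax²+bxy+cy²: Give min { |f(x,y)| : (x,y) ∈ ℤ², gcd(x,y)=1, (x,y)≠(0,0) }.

translate: b→-3 (≡39 mod 42), so (21,39,29)→(21,-3,11)
flip: (21,-3,11)→(11,3,21)
reduced (well bottom): (11,3,21) with a≤c, −a<b≤a
well minimum |f| = |-11| = 11 (negative-definite)

11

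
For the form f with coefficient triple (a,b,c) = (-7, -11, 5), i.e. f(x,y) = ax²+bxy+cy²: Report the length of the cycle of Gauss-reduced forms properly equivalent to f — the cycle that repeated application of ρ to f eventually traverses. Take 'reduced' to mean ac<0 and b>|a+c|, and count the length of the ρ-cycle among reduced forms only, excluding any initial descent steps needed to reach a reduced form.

D = 261, ⌊√D⌋ = 16
descent: ρ → (5,11,-7)  [lands on river]
river: ρ → (-7,3,9)
river: ρ → (9,15,-1)
river: ρ → (-1,15,9)
river: ρ → (9,3,-7)
river: ρ → (-7,11,5)
river: ρ → (5,9,-9)
river: ρ → (-9,9,5)
ρ-cycle length = 8 (tail of 1 descent step not counted)

8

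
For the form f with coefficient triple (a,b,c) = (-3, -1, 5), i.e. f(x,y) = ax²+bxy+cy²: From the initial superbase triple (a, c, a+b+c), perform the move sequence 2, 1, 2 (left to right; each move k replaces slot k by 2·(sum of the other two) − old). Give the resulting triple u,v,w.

start (-3,5,1) = (f(1,0),f(0,1),f(1,1))
replace slot 2: 2·((-3)+1) − 5 = -9 → (-3,-9,1)
replace slot 1: 2·((-9)+1) − (-3) = -13 → (-13,-9,1)
replace slot 2: 2·((-13)+1) − (-9) = -15 → (-13,-15,1)

-13,-15,1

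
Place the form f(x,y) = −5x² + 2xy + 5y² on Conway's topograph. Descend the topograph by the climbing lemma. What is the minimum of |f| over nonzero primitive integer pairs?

river: ρ → (5,8,-2)
river: ρ → (-2,8,5)
river: ρ → (5,2,-5)
river: ρ → (-5,8,2)
river: ρ → (2,8,-5)
river: ρ → (-5,2,5)
closes: descent 0, river 6
min |a| on river = 2

2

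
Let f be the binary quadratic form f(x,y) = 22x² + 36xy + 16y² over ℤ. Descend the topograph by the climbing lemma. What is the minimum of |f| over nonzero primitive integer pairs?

translate: b→-8 (≡36 mod 44), so (22,36,16)→(22,-8,2)
flip: (22,-8,2)→(2,8,22)
translate: b→0 (≡8 mod 4), so (2,8,22)→(2,0,14)
reduced (well bottom): (2,0,14) with a≤c, −a<b≤a
well minimum = a = 2

2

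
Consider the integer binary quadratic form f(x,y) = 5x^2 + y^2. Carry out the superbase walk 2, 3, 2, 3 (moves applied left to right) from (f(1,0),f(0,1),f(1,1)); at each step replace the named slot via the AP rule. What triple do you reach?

start (5,1,6) = (f(1,0),f(0,1),f(1,1))
replace slot 2: 2·(5+6) − 1 = 21 → (5,21,6)
replace slot 3: 2·(5+21) − 6 = 46 → (5,21,46)
replace slot 2: 2·(5+46) − 21 = 81 → (5,81,46)
replace slot 3: 2·(5+81) − 46 = 126 → (5,81,126)

5,81,126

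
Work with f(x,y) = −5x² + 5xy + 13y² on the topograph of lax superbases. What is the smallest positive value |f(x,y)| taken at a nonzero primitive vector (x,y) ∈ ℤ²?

descent: ρ → (13,-5,-5)
descent: ρ → (-5,15,3)  [lands on river]
river: ρ → (3,15,-5)
closes: descent 2, river 2
min |a| on river = 3

3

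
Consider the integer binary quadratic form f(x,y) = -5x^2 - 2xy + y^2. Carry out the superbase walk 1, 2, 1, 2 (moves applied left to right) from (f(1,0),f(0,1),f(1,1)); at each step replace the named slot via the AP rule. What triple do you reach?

start (-5,1,-6) = (f(1,0),f(0,1),f(1,1))
replace slot 1: 2·(1+(-6)) − (-5) = -5 → (-5,1,-6)
replace slot 2: 2·((-5)+(-6)) − 1 = -23 → (-5,-23,-6)
replace slot 1: 2·((-23)+(-6)) − (-5) = -53 → (-53,-23,-6)
replace slot 2: 2·((-53)+(-6)) − (-23) = -95 → (-53,-95,-6)

-53,-95,-6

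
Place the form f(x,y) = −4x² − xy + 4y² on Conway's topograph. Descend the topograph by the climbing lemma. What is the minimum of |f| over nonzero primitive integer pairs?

descent: ρ → (4,1,-4)  [lands on river]
river: ρ → (-4,7,1)
river: ρ → (1,7,-4)
river: ρ → (-4,1,4)
river: ρ → (4,7,-1)
river: ρ → (-1,7,4)
closes: descent 1, river 6
min |a| on river = 1

1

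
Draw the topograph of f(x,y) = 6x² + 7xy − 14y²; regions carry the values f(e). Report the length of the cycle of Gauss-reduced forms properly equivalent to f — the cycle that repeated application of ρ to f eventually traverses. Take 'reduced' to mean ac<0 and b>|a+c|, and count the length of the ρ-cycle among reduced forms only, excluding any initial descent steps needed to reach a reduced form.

D = 385, ⌊√D⌋ = 19
descent: ρ → (-14,-7,6)
descent: ρ → (6,19,-1)  [lands on river]
river: ρ → (-1,19,6)
river: ρ → (6,17,-4)
river: ρ → (-4,15,10)
river: ρ → (10,5,-9)
river: ρ → (-9,13,6)
river: ρ → (6,11,-11)
river: ρ → (-11,11,6)
river: ρ → (6,13,-9)
river: ρ → (-9,5,10)
river: ρ → (10,15,-4)
river: ρ → (-4,17,6)
ρ-cycle length = 12 (tail of 2 descent steps not counted)

12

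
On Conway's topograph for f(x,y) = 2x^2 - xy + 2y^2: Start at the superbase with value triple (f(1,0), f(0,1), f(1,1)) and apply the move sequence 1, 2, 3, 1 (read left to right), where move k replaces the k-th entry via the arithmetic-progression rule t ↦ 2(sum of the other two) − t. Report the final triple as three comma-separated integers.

start (2,2,3) = (f(1,0),f(0,1),f(1,1))
replace slot 1: 2·(2+3) − 2 = 8 → (8,2,3)
replace slot 2: 2·(8+3) − 2 = 20 → (8,20,3)
replace slot 3: 2·(8+20) − 3 = 53 → (8,20,53)
replace slot 1: 2·(20+53) − 8 = 138 → (138,20,53)

138,20,53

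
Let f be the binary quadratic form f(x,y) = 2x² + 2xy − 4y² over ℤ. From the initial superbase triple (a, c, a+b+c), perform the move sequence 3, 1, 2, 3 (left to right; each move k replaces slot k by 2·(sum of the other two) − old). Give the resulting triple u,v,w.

start (2,-4,0) = (f(1,0),f(0,1),f(1,1))
replace slot 3: 2·(2+(-4)) − 0 = -4 → (2,-4,-4)
replace slot 1: 2·((-4)+(-4)) − 2 = -18 → (-18,-4,-4)
replace slot 2: 2·((-18)+(-4)) − (-4) = -40 → (-18,-40,-4)
replace slot 3: 2·((-18)+(-40)) − (-4) = -112 → (-18,-40,-112)

-18,-40,-112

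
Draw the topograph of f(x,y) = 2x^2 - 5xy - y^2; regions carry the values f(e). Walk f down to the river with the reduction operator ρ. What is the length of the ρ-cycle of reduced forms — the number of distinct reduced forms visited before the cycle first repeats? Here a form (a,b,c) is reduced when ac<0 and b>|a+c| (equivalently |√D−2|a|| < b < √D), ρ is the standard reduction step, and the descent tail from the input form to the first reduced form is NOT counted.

D = 33, ⌊√D⌋ = 5
descent: ρ → (-1,5,2)  [lands on river]
river: ρ → (2,3,-3)
river: ρ → (-3,3,2)
river: ρ → (2,5,-1)
ρ-cycle length = 4 (tail of 1 descent step not counted)

4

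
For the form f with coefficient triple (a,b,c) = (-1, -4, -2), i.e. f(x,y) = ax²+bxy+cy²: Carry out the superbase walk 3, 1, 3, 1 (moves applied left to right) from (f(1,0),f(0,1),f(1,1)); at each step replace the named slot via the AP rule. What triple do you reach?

start (-1,-2,-7) = (f(1,0),f(0,1),f(1,1))
replace slot 3: 2·((-1)+(-2)) − (-7) = 1 → (-1,-2,1)
replace slot 1: 2·((-2)+1) − (-1) = -1 → (-1,-2,1)
replace slot 3: 2·((-1)+(-2)) − 1 = -7 → (-1,-2,-7)
replace slot 1: 2·((-2)+(-7)) − (-1) = -17 → (-17,-2,-7)

-17,-2,-7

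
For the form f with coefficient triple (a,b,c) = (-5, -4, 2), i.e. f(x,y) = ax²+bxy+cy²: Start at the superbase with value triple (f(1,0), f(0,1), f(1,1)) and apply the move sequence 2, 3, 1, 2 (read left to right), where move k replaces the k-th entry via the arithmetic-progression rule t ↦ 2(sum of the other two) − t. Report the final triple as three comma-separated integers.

start (-5,2,-7) = (f(1,0),f(0,1),f(1,1))
replace slot 2: 2·((-5)+(-7)) − 2 = -26 → (-5,-26,-7)
replace slot 3: 2·((-5)+(-26)) − (-7) = -55 → (-5,-26,-55)
replace slot 1: 2·((-26)+(-55)) − (-5) = -157 → (-157,-26,-55)
replace slot 2: 2·((-157)+(-55)) − (-26) = -398 → (-157,-398,-55)

-157,-398,-55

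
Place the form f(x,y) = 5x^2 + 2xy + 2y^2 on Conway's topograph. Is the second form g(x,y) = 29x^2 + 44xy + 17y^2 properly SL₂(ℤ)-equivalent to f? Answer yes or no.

D₁ = -36, D₂ = -36
f: flip: (5,2,2)→(2,-2,5)
f: translate: b→2 (≡-2 mod 4), so (2,-2,5)→(2,2,5)
f: reduced (well bottom): (2,2,5) with a≤c, −a<b≤a
g: translate: b→-14 (≡44 mod 58), so (29,44,17)→(29,-14,2)
g: flip: (29,-14,2)→(2,14,29)
g: translate: b→2 (≡14 mod 4), so (2,14,29)→(2,2,5)
g: reduced (well bottom): (2,2,5) with a≤c, −a<b≤a
reduced forms (2, 2, 5) vs (2, 2, 5) ⇒ equivalent

yes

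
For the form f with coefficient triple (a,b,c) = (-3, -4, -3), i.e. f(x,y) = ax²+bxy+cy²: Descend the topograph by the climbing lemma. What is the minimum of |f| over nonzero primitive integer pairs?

translate: b→-2 (≡4 mod 6), so (3,4,3)→(3,-2,2)
flip: (3,-2,2)→(2,2,3)
reduced (well bottom): (2,2,3) with a≤c, −a<b≤a
well minimum |f| = |-2| = 2 (negative-definite)

2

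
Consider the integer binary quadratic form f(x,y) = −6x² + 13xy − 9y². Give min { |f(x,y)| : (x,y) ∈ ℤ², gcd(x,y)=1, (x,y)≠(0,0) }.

translate: b→-1 (≡-13 mod 12), so (6,-13,9)→(6,-1,2)
flip: (6,-1,2)→(2,1,6)
reduced (well bottom): (2,1,6) with a≤c, −a<b≤a
well minimum |f| = |-2| = 2 (negative-definite)

2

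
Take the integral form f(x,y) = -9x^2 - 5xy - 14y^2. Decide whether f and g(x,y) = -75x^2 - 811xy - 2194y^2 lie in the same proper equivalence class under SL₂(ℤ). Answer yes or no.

D₁ = -479, D₂ = -479
f is negative-definite; reduce −f:
−f: reduced (well bottom): (9,5,14) with a≤c, −a<b≤a
flip sign back: reduced form of f is (-9,-5,-14)
g is negative-definite; reduce −g:
−g: translate: b→61 (≡811 mod 150), so (75,811,2194)→(75,61,14)
−g: flip: (75,61,14)→(14,-61,75)
−g: translate: b→-5 (≡-61 mod 28), so (14,-61,75)→(14,-5,9)
−g: flip: (14,-5,9)→(9,5,14)
−g: reduced (well bottom): (9,5,14) with a≤c, −a<b≤a
flip sign back: reduced form of g is (-9,-5,-14)
reduced forms (-9, -5, -14) vs (-9, -5, -14) ⇒ equivalent

yes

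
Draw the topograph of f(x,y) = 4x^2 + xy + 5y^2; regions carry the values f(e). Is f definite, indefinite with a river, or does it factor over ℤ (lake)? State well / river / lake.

D = b²−4ac = 1² − 4·4·5 = -79
D < 0 ⇒ definite ⇒ every region one sign ⇒ single well

well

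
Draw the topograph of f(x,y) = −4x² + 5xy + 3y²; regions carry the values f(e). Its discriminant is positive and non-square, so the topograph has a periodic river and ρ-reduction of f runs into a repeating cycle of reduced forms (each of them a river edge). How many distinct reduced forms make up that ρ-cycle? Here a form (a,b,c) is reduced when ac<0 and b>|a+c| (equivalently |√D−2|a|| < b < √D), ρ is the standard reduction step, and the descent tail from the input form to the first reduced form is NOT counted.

D = 73, ⌊√D⌋ = 8
river: ρ → (3,7,-2)
river: ρ → (-2,5,6)
river: ρ → (6,7,-1)
river: ρ → (-1,7,6)
river: ρ → (6,5,-2)
river: ρ → (-2,7,3)
river: ρ → (3,5,-4)
river: ρ → (-4,3,4)
river: ρ → (4,5,-3)
river: ρ → (-3,7,2)
river: ρ → (2,5,-6)
river: ρ → (-6,7,1)
river: ρ → (1,7,-6)
river: ρ → (-6,5,2)
river: ρ → (2,7,-3)
river: ρ → (-3,5,4)
river: ρ → (4,3,-4)
river: ρ → (-4,5,3)
ρ-cycle length = 18 (tail of 0 descent steps not counted)

18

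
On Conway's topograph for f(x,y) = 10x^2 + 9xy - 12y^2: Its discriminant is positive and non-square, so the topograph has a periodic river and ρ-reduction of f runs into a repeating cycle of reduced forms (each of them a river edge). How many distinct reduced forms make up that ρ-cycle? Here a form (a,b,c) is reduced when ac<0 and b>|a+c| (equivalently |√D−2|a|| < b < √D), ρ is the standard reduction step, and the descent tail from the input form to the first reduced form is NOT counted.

D = 561, ⌊√D⌋ = 23
river: ρ → (-12,15,7)
river: ρ → (7,13,-14)
river: ρ → (-14,15,6)
river: ρ → (6,21,-5)
river: ρ → (-5,19,10)
river: ρ → (10,21,-3)
river: ρ → (-3,21,10)
river: ρ → (10,19,-5)
river: ρ → (-5,21,6)
river: ρ → (6,15,-14)
river: ρ → (-14,13,7)
river: ρ → (7,15,-12)
river: ρ → (-12,9,10)
river: ρ → (10,11,-11)
river: ρ → (-11,11,10)
river: ρ → (10,9,-12)
ρ-cycle length = 16 (tail of 0 descent steps not counted)

16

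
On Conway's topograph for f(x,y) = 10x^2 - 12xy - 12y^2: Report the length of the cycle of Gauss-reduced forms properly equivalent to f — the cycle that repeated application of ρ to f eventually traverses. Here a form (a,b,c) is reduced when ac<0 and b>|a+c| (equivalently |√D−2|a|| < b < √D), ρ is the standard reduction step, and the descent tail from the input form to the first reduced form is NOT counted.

D = 624, ⌊√D⌋ = 24
descent: ρ → (-12,12,10)  [lands on river]
river: ρ → (10,8,-14)
river: ρ → (-14,20,4)
river: ρ → (4,20,-14)
river: ρ → (-14,8,10)
river: ρ → (10,12,-12)
ρ-cycle length = 6 (tail of 1 descent step not counted)

6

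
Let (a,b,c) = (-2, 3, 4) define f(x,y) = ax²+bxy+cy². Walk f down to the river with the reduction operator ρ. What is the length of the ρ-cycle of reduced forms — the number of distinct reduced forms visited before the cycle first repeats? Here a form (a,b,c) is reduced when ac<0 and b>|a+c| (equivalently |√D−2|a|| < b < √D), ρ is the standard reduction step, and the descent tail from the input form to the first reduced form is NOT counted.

D = 41, ⌊√D⌋ = 6
river: ρ → (4,5,-1)
river: ρ → (-1,5,4)
river: ρ → (4,3,-2)
river: ρ → (-2,5,2)
river: ρ → (2,3,-4)
river: ρ → (-4,5,1)
river: ρ → (1,5,-4)
river: ρ → (-4,3,2)
river: ρ → (2,5,-2)
river: ρ → (-2,3,4)
ρ-cycle length = 10 (tail of 0 descent steps not counted)

10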